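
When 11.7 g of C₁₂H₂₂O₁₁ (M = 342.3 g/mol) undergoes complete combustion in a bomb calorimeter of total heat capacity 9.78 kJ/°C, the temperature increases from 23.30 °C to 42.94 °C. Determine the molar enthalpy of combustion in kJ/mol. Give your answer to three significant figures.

ΔH = -5620 kJ/mol

ΔT = 42.94 − 23.30 = 19.64 °C
q_cal = C_cal × ΔT = 9.78 × 19.64 = 192.0792 kJ
n = 11.7 / 342.3 = 0.03418 mol
q_rxn = −q_cal = -192.0792 kJ
ΔH = -192.0792 / 0.03418 = -5620 kJ/mol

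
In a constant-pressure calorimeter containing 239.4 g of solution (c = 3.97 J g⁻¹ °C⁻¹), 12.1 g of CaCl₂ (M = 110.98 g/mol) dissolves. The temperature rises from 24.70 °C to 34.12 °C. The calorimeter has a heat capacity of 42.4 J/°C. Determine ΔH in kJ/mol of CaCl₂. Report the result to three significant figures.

ΔH = -85.8 kJ/mol

|ΔT| = |34.12 − 24.70| = 9.42 °C
|q_surr| = (239.4 × 3.97 + 42.4) × 9.42 = 992.818 × 9.42 = 9352 J
n(CaCl₂) = 12.1 / 110.98 = 0.1090 mol
Temperature rose, so q_rxn = −|q_surr| = -9.352 kJ
ΔH = q_rxn / n = -85.80 kJ/mol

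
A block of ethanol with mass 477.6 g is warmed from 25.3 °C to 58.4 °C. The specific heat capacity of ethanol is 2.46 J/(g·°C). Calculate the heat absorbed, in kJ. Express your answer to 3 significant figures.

q = m c ΔT = 477.6 × 2.46 × (58.4 − 25.3)
q = 477.6 × 2.46 × 33.1 = 38890 J = 38.9 kJ

q = 38.9 kJ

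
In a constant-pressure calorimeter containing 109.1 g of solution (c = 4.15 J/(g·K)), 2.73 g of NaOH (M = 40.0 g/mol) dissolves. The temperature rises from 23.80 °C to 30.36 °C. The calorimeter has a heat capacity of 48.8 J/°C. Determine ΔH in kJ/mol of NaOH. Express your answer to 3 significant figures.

ΔH = -48.2 kJ/mol

|ΔT| = |30.36 − 23.80| = 6.56 °C
|q_surr| = (109.1 × 4.15 + 48.8) × 6.56 = 501.565 × 6.56 = 3290 J
n(NaOH) = 2.73 / 40.0 = 0.06825 mol
Temperature rose, so q_rxn = −|q_surr| = -3.290 kJ
ΔH = q_rxn / n = -48.21 kJ/mol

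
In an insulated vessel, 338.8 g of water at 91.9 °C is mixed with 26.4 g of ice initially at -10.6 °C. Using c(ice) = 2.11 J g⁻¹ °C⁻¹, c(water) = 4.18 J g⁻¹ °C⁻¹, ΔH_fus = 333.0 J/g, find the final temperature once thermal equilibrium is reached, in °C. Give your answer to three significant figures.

Heat to bring ice to 0 °C and melt it: q₁ = 26.4×2.11×10.6 + 26.4×333.0 = 9381.7 J
Heat the water can supply cooling to 0 °C: 338.8×4.18×91.9 = 130147 J > q₁, so all ice melts.
Energy balance: 338.8×4.18×(91.9 − T) = 9381.7 + 26.4×4.18×(T − 0)
1416.184(91.9 − T) = 9381.7 + 110.352 T
130147 − 9381.7 = 1526.536 T
T = 120765.3 / 1526.536 = 79.11 °C

T_f = 79.1 °C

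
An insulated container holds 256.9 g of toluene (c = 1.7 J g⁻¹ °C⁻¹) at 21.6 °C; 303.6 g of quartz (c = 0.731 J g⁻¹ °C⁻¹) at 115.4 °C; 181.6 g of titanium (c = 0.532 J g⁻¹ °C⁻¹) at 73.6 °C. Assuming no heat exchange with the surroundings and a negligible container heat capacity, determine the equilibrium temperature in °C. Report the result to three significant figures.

T_f = 55.8 °C

Σ mᵢcᵢ(T − Tᵢ) = 0  ⇒  T = Σ mᵢcᵢTᵢ / Σ mᵢcᵢ
Σ mᵢcᵢ = 256.9×1.7 + 303.6×0.731 + 181.6×0.532 = 755.2728
Σ mᵢcᵢTᵢ = 436.73×21.6 + 221.9316×115.4 + 96.6112×73.6 = 42155
T = 42155 / 755.2728 = 55.81 °C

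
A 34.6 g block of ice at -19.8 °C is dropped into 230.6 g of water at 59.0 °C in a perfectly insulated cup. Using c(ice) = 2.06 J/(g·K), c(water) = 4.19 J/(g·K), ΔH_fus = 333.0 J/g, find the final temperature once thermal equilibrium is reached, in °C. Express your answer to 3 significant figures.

T_f = 39.7 °C

Heat to bring ice to 0 °C and melt it: q₁ = 34.6×2.06×19.8 + 34.6×333.0 = 12933 J
Heat the water can supply cooling to 0 °C: 230.6×4.19×59.0 = 57006.6 J > q₁, so all ice melts.
Energy balance: 230.6×4.19×(59.0 − T) = 12933 + 34.6×4.19×(T − 0)
966.214(59.0 − T) = 12933 + 144.974 T
57006.6 − 12933 = 1111.188 T
T = 44073.6 / 1111.188 = 39.66 °C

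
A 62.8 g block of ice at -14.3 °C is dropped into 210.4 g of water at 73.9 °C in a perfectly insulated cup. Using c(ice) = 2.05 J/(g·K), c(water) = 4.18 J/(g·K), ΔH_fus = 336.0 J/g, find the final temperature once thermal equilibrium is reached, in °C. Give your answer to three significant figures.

Heat to bring ice to 0 °C and melt it: q₁ = 62.8×2.05×14.3 + 62.8×336.0 = 22942 J
Heat the water can supply cooling to 0 °C: 210.4×4.18×73.9 = 64993.0 J > q₁, so all ice melts.
Energy balance: 210.4×4.18×(73.9 − T) = 22942 + 62.8×4.18×(T − 0)
879.472(73.9 − T) = 22942 + 262.504 T
64993.0 − 22942 = 1141.976 T
T = 42051.0 / 1141.976 = 36.82 °C

T_f = 36.8 °C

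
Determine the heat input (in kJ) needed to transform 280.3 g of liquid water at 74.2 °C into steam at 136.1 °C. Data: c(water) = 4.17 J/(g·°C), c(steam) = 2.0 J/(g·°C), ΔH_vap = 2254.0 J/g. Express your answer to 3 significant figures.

q1 (heat water 74.2→100.0 °C): 280.3 × 4.17 × 25.8 = 30156 J
q2 (vaporize at 100 °C): 280.3 × 2254.0 = 631796 J
q3 (heat steam 100.0→136.1 °C): 280.3 × 2.0 × 36.1 = 20238 J
Total: 30156 + 631796 + 20238 = 682190 J = 682 kJ

q = 682 kJ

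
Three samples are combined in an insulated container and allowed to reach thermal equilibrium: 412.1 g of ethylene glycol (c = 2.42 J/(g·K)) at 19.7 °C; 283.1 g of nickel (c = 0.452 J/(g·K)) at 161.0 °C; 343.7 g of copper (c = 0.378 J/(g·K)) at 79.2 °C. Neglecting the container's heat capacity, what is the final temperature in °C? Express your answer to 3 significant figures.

Σ mᵢcᵢ(T − Tᵢ) = 0  ⇒  T = Σ mᵢcᵢTᵢ / Σ mᵢcᵢ
Σ mᵢcᵢ = 412.1×2.42 + 283.1×0.452 + 343.7×0.378 = 1255.1618
Σ mᵢcᵢTᵢ = 997.282×19.7 + 127.9612×161.0 + 129.9186×79.2 = 50538
T = 50538 / 1255.1618 = 40.26 °C

T_f = 40.3 °C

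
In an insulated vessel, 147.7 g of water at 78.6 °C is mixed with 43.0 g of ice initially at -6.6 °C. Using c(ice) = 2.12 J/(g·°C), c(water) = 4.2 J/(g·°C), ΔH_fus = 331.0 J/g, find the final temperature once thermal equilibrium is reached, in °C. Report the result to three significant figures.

Heat to bring ice to 0 °C and melt it: q₁ = 43.0×2.12×6.6 + 43.0×331.0 = 14835 J
Heat the water can supply cooling to 0 °C: 147.7×4.2×78.6 = 48758.7 J > q₁, so all ice melts.
Energy balance: 147.7×4.2×(78.6 − T) = 14835 + 43.0×4.2×(T − 0)
620.34(78.6 − T) = 14835 + 180.6 T
48758.7 − 14835 = 800.94 T
T = 33923.7 / 800.94 = 42.35 °C

T_f = 42.4 °C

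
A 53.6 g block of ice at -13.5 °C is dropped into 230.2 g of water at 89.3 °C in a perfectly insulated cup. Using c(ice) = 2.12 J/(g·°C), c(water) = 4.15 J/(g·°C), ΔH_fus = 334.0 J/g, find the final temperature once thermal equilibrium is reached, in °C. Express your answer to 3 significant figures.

Heat to bring ice to 0 °C and melt it: q₁ = 53.6×2.12×13.5 + 53.6×334.0 = 19436 J
Heat the water can supply cooling to 0 °C: 230.2×4.15×89.3 = 85311.0 J > q₁, so all ice melts.
Energy balance: 230.2×4.15×(89.3 − T) = 19436 + 53.6×4.15×(T − 0)
955.33(89.3 − T) = 19436 + 222.44 T
85311.0 − 19436 = 1177.77 T
T = 65875.0 / 1177.77 = 55.93 °C

T_f = 55.9 °C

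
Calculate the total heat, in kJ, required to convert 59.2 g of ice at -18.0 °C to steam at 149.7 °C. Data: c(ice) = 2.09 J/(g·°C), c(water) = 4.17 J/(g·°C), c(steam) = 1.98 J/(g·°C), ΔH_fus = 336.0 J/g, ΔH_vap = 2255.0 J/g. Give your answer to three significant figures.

q = 186 kJ

q1 (heat ice -18.0→0.0 °C): 59.2 × 2.09 × 18.0 = 2227 J
q2 (melt at 0 °C): 59.2 × 336.0 = 19891 J
q3 (heat water 0.0→100.0 °C): 59.2 × 4.17 × 100.0 = 24686 J
q4 (vaporize at 100 °C): 59.2 × 2255.0 = 133496 J
q5 (heat steam 100.0→149.7 °C): 59.2 × 1.98 × 49.7 = 5826 J
Total: 2227 + 19891 + 24686 + 133496 + 5826 = 186126 J = 186 kJ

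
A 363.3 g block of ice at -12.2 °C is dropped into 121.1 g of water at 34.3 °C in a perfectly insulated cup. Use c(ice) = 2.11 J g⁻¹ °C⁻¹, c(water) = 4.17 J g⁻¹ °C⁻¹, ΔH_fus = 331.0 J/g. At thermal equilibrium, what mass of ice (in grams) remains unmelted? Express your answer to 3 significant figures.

m_ice remaining = 339 g

Heat to warm all ice to 0 °C: 363.3×2.11×12.2 = 9352.1 J
Heat released by water cooling to 0 °C: 121.1×4.17×34.3 = 17321 J
17321 J < 9352.1 + 363.3×331.0 = 129604.4 J, so not all ice melts; final T = 0 °C.
Heat left for melting: 17321 − 9352.1 = 7968.9 J
Mass melted = 7968.9 / 331.0 = 24.08 g
Ice remaining = 363.3 − 24.08 = 339.22 g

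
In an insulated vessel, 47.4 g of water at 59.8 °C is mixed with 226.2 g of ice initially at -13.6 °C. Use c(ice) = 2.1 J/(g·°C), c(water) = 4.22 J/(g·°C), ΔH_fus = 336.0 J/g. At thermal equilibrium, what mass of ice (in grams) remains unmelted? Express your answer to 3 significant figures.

m_ice remaining = 210 g

Heat to warm all ice to 0 °C: 226.2×2.1×13.6 = 6460.3 J
Heat released by water cooling to 0 °C: 47.4×4.22×59.8 = 11962 J
11962 J < 6460.3 + 226.2×336.0 = 82463.5 J, so not all ice melts; final T = 0 °C.
Heat left for melting: 11962 − 6460.3 = 5501.7 J
Mass melted = 5501.7 / 336.0 = 16.37 g
Ice remaining = 226.2 − 16.37 = 209.83 g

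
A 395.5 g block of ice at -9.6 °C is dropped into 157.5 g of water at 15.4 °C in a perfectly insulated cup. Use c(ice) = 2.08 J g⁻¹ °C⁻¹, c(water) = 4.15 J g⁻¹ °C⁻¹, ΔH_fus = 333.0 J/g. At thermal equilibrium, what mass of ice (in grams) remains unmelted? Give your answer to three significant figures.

m_ice remaining = 389 g

Heat to warm all ice to 0 °C: 395.5×2.08×9.6 = 7897.3 J
Heat released by water cooling to 0 °C: 157.5×4.15×15.4 = 10066 J
10066 J < 7897.3 + 395.5×333.0 = 139598.8 J, so not all ice melts; final T = 0 °C.
Heat left for melting: 10066 − 7897.3 = 2168.7 J
Mass melted = 2168.7 / 333.0 = 6.513 g
Ice remaining = 395.5 − 6.513 = 388.987 g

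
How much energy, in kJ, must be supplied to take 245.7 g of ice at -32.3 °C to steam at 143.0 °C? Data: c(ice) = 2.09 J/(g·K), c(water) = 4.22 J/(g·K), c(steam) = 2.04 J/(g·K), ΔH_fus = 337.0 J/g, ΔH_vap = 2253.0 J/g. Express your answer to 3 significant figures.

q = 778 kJ

q1 (heat ice -32.3→0.0 °C): 245.7 × 2.09 × 32.3 = 16586 J
q2 (melt at 0 °C): 245.7 × 337.0 = 82801 J
q3 (heat water 0.0→100.0 °C): 245.7 × 4.22 × 100.0 = 103685 J
q4 (vaporize at 100 °C): 245.7 × 2253.0 = 553562 J
q5 (heat steam 100.0→143.0 °C): 245.7 × 2.04 × 43.0 = 21553 J
Total: 16586 + 82801 + 103685 + 553562 + 21553 = 778187 J = 778 kJ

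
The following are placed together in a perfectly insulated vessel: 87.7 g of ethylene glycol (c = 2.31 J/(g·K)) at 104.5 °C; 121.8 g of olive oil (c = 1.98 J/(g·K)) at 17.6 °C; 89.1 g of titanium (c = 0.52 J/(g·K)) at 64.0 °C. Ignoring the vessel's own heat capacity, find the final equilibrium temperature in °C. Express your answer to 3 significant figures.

T_f = 57.9 °C

Σ mᵢcᵢ(T − Tᵢ) = 0  ⇒  T = Σ mᵢcᵢTᵢ / Σ mᵢcᵢ
Σ mᵢcᵢ = 87.7×2.31 + 121.8×1.98 + 89.1×0.52 = 490.083
Σ mᵢcᵢTᵢ = 202.587×104.5 + 241.164×17.6 + 46.332×64.0 = 28380
T = 28380 / 490.083 = 57.91 °C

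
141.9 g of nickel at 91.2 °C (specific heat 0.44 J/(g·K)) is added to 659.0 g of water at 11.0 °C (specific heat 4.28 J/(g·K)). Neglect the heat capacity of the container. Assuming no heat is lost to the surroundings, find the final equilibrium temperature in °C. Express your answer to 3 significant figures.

T_f = 12.7 °C

Heat lost by nickel = heat gained by water.
(141.9)(0.44)(91.2 − T) = (659.0)(4.28)(T − 11.0)
62.436 (91.2 − T) = 2820.52 (T − 11.0)
5694.2 − 62.436 T = 2820.52 T − 31026
36720.2 = 2882.956 T
T = 12.74 °C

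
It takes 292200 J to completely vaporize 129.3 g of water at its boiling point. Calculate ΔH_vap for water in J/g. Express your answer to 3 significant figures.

ΔH_vap = q / m = 292200 / 129.3 = 2260 J/g

ΔH_vap = 2260 J/g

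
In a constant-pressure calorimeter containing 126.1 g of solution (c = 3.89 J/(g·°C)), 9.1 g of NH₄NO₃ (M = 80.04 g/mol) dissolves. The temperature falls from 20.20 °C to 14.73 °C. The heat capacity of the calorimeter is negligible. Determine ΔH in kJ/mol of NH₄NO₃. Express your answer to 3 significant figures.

ΔH = 23.6 kJ/mol

|ΔT| = |14.73 − 20.20| = 5.47 °C
|q_surr| = (126.1 × 3.89) × 5.47 = 490.529 × 5.47 = 2683 J
n(NH₄NO₃) = 9.1 / 80.04 = 0.1137 mol
Temperature fell, so q_rxn = +|q_surr| = 2.683 kJ
ΔH = q_rxn / n = 23.60 kJ/mol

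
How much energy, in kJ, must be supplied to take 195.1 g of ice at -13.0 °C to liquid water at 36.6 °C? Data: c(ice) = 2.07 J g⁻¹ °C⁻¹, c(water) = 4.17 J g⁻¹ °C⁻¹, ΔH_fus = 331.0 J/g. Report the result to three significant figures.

q = 99.6 kJ

q1 (heat ice -13.0→0.0 °C): 195.1 × 2.07 × 13.0 = 5250 J
q2 (melt at 0 °C): 195.1 × 331.0 = 64578 J
q3 (heat water 0.0→36.6 °C): 195.1 × 4.17 × 36.6 = 29777 J
Total: 5250 + 64578 + 29777 = 99605 J = 99.6 kJ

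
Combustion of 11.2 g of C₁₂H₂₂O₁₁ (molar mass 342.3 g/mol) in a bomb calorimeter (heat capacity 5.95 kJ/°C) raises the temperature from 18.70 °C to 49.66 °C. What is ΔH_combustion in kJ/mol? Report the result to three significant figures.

ΔT = 49.66 − 18.70 = 30.96 °C
q_cal = C_cal × ΔT = 5.95 × 30.96 = 184.212 kJ
n = 11.2 / 342.3 = 0.03272 mol
q_rxn = −q_cal = -184.212 kJ
ΔH = -184.212 / 0.03272 = -5630 kJ/mol

ΔH = -5630 kJ/mol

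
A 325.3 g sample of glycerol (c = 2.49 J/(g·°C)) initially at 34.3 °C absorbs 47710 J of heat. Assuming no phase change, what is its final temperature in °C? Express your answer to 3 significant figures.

ΔT = q / (m c) = 47710 / (325.3 × 2.49) = 58.90 °C
T_f = 34.3 + 58.90 = 93.20 °C

T_f = 93.2 °C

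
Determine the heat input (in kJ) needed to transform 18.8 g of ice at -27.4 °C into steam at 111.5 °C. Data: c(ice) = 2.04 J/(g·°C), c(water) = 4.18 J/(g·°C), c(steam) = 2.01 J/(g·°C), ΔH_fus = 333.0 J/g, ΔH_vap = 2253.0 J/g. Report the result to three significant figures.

q = 58.0 kJ

q1 (heat ice -27.4→0.0 °C): 18.8 × 2.04 × 27.4 = 1051 J
q2 (melt at 0 °C): 18.8 × 333.0 = 6260 J
q3 (heat water 0.0→100.0 °C): 18.8 × 4.18 × 100.0 = 7858 J
q4 (vaporize at 100 °C): 18.8 × 2253.0 = 42356 J
q5 (heat steam 100.0→111.5 °C): 18.8 × 2.01 × 11.5 = 435 J
Total: 1051 + 6260 + 7858 + 42356 + 435 = 57960 J = 58.0 kJ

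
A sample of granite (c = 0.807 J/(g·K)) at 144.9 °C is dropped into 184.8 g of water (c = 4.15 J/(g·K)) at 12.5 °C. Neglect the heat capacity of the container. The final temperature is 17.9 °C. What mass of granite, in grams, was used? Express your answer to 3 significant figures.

m = 40.4 g

q_gained = (184.8 × 4.15) × (17.9 − 12.5) = 4141 J
q_lost = m × 0.807 × (144.9 − 17.9) = 102.489 m
m = 4141 / 102.489 = 40.4 g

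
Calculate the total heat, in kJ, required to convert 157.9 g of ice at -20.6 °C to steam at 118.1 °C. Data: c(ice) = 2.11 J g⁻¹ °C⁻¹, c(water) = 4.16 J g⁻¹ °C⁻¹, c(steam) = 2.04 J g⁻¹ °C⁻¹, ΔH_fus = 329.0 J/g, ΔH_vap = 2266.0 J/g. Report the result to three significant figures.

q1 (heat ice -20.6→0.0 °C): 157.9 × 2.11 × 20.6 = 6863 J
q2 (melt at 0 °C): 157.9 × 329.0 = 51949 J
q3 (heat water 0.0→100.0 °C): 157.9 × 4.16 × 100.0 = 65686 J
q4 (vaporize at 100 °C): 157.9 × 2266.0 = 357801 J
q5 (heat steam 100.0→118.1 °C): 157.9 × 2.04 × 18.1 = 5830 J
Total: 6863 + 51949 + 65686 + 357801 + 5830 = 488129 J = 488 kJ

q = 488 kJ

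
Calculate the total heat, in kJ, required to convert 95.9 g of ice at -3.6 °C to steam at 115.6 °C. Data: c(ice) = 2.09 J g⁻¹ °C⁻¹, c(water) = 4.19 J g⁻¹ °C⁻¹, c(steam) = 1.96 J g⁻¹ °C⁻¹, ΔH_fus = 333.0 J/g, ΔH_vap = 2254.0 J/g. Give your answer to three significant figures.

q = 292 kJ

q1 (heat ice -3.6→0.0 °C): 95.9 × 2.09 × 3.6 = 722 J
q2 (melt at 0 °C): 95.9 × 333.0 = 31935 J
q3 (heat water 0.0→100.0 °C): 95.9 × 4.19 × 100.0 = 40182 J
q4 (vaporize at 100 °C): 95.9 × 2254.0 = 216159 J
q5 (heat steam 100.0→115.6 °C): 95.9 × 1.96 × 15.6 = 2932 J
Total: 722 + 31935 + 40182 + 216159 + 2932 = 291930 J = 292 kJ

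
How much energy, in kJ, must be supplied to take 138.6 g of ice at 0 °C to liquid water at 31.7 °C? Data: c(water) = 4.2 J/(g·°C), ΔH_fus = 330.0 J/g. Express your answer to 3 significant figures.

q = 64.2 kJ

q1 (melt at 0 °C): 138.6 × 330.0 = 45738 J
q2 (heat water 0.0→31.7 °C): 138.6 × 4.2 × 31.7 = 18453 J
Total: 45738 + 18453 = 64191 J = 64.2 kJ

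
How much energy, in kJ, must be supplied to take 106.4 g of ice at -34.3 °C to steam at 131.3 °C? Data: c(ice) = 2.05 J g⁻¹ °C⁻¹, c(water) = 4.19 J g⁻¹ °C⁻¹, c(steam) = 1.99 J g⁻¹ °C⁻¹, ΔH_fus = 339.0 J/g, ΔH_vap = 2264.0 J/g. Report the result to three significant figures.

q1 (heat ice -34.3→0.0 °C): 106.4 × 2.05 × 34.3 = 7482 J
q2 (melt at 0 °C): 106.4 × 339.0 = 36070 J
q3 (heat water 0.0→100.0 °C): 106.4 × 4.19 × 100.0 = 44582 J
q4 (vaporize at 100 °C): 106.4 × 2264.0 = 240890 J
q5 (heat steam 100.0→131.3 °C): 106.4 × 1.99 × 31.3 = 6627 J
Total: 7482 + 36070 + 44582 + 240890 + 6627 = 335651 J = 336 kJ

q = 336 kJ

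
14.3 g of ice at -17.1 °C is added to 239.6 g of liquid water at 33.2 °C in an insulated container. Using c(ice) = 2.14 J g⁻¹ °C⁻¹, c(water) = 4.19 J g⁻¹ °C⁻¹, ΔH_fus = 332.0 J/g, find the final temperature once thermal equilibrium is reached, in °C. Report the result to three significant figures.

Heat to bring ice to 0 °C and melt it: q₁ = 14.3×2.14×17.1 + 14.3×332.0 = 5270.9 J
Heat the water can supply cooling to 0 °C: 239.6×4.19×33.2 = 33330.3 J > q₁, so all ice melts.
Energy balance: 239.6×4.19×(33.2 − T) = 5270.9 + 14.3×4.19×(T − 0)
1003.924(33.2 − T) = 5270.9 + 59.917 T
33330.3 − 5270.9 = 1063.841 T
T = 28059.4 / 1063.841 = 26.38 °C

T_f = 26.4 °C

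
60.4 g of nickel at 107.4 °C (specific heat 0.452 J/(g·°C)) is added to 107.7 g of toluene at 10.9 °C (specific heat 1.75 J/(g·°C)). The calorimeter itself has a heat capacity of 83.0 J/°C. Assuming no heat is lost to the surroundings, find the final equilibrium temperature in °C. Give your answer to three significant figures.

T_f = 19.7 °C

Heat lost by nickel = heat gained by toluene + calorimeter.
(60.4)(0.452)(107.4 − T) = [(107.7)(1.75) + 83.0](T − 10.9)
27.3008 (107.4 − T) = 271.475 (T − 10.9)
2932.1 − 27.3008 T = 271.475 T − 2959.1
5891.2 = 298.7758 T
T = 19.72 °C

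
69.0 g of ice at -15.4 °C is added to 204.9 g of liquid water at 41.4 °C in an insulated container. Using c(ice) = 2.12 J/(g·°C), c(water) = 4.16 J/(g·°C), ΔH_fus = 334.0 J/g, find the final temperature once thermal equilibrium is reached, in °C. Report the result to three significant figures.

T_f = 8.77 °C

Heat to bring ice to 0 °C and melt it: q₁ = 69.0×2.12×15.4 + 69.0×334.0 = 25299 J
Heat the water can supply cooling to 0 °C: 204.9×4.16×41.4 = 35288.7 J > q₁, so all ice melts.
Energy balance: 204.9×4.16×(41.4 − T) = 25299 + 69.0×4.16×(T − 0)
852.384(41.4 − T) = 25299 + 287.04 T
35288.7 − 25299 = 1139.424 T
T = 9989.7 / 1139.424 = 8.767 °C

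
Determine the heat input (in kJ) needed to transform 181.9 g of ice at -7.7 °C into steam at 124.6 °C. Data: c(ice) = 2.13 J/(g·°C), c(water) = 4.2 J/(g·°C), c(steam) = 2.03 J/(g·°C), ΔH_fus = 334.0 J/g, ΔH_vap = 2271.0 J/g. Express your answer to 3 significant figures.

q1 (heat ice -7.7→0.0 °C): 181.9 × 2.13 × 7.7 = 2983 J
q2 (melt at 0 °C): 181.9 × 334.0 = 60755 J
q3 (heat water 0.0→100.0 °C): 181.9 × 4.2 × 100.0 = 76398 J
q4 (vaporize at 100 °C): 181.9 × 2271.0 = 413095 J
q5 (heat steam 100.0→124.6 °C): 181.9 × 2.03 × 24.6 = 9084 J
Total: 2983 + 60755 + 76398 + 413095 + 9084 = 562315 J = 562 kJ

q = 562 kJ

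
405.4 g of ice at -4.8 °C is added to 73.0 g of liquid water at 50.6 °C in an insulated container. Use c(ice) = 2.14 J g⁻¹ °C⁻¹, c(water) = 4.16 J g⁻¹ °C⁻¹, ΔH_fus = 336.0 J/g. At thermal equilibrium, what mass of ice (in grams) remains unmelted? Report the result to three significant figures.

m_ice remaining = 372 g

Heat to warm all ice to 0 °C: 405.4×2.14×4.8 = 4164.3 J
Heat released by water cooling to 0 °C: 73.0×4.16×50.6 = 15366 J
15366 J < 4164.3 + 405.4×336.0 = 140378.7 J, so not all ice melts; final T = 0 °C.
Heat left for melting: 15366 − 4164.3 = 11201.7 J
Mass melted = 11201.7 / 336.0 = 33.34 g
Ice remaining = 405.4 − 33.34 = 372.06 g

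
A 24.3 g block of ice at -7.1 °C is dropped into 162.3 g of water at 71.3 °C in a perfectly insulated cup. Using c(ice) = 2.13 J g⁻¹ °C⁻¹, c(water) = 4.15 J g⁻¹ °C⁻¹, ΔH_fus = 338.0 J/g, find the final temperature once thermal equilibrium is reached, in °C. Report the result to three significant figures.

Heat to bring ice to 0 °C and melt it: q₁ = 24.3×2.13×7.1 + 24.3×338.0 = 8580.9 J
Heat the water can supply cooling to 0 °C: 162.3×4.15×71.3 = 48023.8 J > q₁, so all ice melts.
Energy balance: 162.3×4.15×(71.3 − T) = 8580.9 + 24.3×4.15×(T − 0)
673.545(71.3 − T) = 8580.9 + 100.845 T
48023.8 − 8580.9 = 774.390 T
T = 39442.9 / 774.390 = 50.93 °C

T_f = 50.9 °C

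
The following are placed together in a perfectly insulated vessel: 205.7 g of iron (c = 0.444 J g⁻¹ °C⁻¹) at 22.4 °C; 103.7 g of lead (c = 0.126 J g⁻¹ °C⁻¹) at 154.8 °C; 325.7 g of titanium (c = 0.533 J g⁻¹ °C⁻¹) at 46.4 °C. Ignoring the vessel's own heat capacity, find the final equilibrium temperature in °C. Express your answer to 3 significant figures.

Σ mᵢcᵢ(T − Tᵢ) = 0  ⇒  T = Σ mᵢcᵢTᵢ / Σ mᵢcᵢ
Σ mᵢcᵢ = 205.7×0.444 + 103.7×0.126 + 325.7×0.533 = 277.9951
Σ mᵢcᵢTᵢ = 91.3308×22.4 + 13.0662×154.8 + 173.5981×46.4 = 12123
T = 12123 / 277.9951 = 43.61 °C

T_f = 43.6 °C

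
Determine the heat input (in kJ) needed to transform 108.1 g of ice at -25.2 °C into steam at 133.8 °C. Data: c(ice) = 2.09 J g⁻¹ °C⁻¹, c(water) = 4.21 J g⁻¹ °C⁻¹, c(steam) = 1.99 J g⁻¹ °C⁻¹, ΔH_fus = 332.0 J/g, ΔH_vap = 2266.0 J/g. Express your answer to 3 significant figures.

q = 339 kJ

q1 (heat ice -25.2→0.0 °C): 108.1 × 2.09 × 25.2 = 5693 J
q2 (melt at 0 °C): 108.1 × 332.0 = 35889 J
q3 (heat water 0.0→100.0 °C): 108.1 × 4.21 × 100.0 = 45510 J
q4 (vaporize at 100 °C): 108.1 × 2266.0 = 244955 J
q5 (heat steam 100.0→133.8 °C): 108.1 × 1.99 × 33.8 = 7271 J
Total: 5693 + 35889 + 45510 + 244955 + 7271 = 339318 J = 339 kJ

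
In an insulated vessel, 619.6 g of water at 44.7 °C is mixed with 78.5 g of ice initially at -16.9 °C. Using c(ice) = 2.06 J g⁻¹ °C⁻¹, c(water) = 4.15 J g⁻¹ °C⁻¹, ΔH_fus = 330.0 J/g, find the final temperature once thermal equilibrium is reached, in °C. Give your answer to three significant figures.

Heat to bring ice to 0 °C and melt it: q₁ = 78.5×2.06×16.9 + 78.5×330.0 = 28638 J
Heat the water can supply cooling to 0 °C: 619.6×4.15×44.7 = 114939 J > q₁, so all ice melts.
Energy balance: 619.6×4.15×(44.7 − T) = 28638 + 78.5×4.15×(T − 0)
2571.34(44.7 − T) = 28638 + 325.775 T
114939 − 28638 = 2897.115 T
T = 86301 / 2897.115 = 29.79 °C

T_f = 29.8 °C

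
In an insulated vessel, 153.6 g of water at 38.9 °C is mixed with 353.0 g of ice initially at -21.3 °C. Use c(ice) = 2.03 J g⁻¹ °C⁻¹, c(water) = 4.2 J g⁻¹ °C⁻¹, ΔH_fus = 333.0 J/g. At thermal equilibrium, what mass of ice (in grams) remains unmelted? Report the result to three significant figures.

Heat to warm all ice to 0 °C: 353.0×2.03×21.3 = 15263 J
Heat released by water cooling to 0 °C: 153.6×4.2×38.9 = 25095 J
25095 J < 15263 + 353.0×333.0 = 132812 J, so not all ice melts; final T = 0 °C.
Heat left for melting: 25095 − 15263 = 9832 J
Mass melted = 9832 / 333.0 = 29.53 g
Ice remaining = 353.0 − 29.53 = 323.47 g

m_ice remaining = 323 g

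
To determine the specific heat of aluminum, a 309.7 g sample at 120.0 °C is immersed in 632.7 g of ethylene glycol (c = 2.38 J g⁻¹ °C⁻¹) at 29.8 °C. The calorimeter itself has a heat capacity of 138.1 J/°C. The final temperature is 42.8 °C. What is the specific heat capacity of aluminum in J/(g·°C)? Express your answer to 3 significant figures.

c = 0.894 J/(g·°C)

q_gained = (632.7 × 2.38 + 138.1) × (42.8 − 29.8) = 21370 J
q_lost = 309.7 × c × (120.0 − 42.8) = 23908.84 c
Set equal: c = 21370 / 23908.84 = 0.894 J/(g·°C)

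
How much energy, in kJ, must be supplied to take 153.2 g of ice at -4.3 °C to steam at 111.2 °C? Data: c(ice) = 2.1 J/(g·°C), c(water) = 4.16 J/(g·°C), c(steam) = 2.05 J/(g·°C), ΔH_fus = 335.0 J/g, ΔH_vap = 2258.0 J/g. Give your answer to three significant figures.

q = 466 kJ

q1 (heat ice -4.3→0.0 °C): 153.2 × 2.1 × 4.3 = 1383 J
q2 (melt at 0 °C): 153.2 × 335.0 = 51322 J
q3 (heat water 0.0→100.0 °C): 153.2 × 4.16 × 100.0 = 63731 J
q4 (vaporize at 100 °C): 153.2 × 2258.0 = 345926 J
q5 (heat steam 100.0→111.2 °C): 153.2 × 2.05 × 11.2 = 3517 J
Total: 1383 + 51322 + 63731 + 345926 + 3517 = 465879 J = 466 kJ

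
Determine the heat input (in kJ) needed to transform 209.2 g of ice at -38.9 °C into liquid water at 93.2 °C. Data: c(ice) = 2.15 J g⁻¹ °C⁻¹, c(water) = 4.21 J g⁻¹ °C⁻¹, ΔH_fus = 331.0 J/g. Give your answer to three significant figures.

q = 169 kJ

q1 (heat ice -38.9→0.0 °C): 209.2 × 2.15 × 38.9 = 17496 J
q2 (melt at 0 °C): 209.2 × 331.0 = 69245 J
q3 (heat water 0.0→93.2 °C): 209.2 × 4.21 × 93.2 = 82084 J
Total: 17496 + 69245 + 82084 = 168825 J = 169 kJ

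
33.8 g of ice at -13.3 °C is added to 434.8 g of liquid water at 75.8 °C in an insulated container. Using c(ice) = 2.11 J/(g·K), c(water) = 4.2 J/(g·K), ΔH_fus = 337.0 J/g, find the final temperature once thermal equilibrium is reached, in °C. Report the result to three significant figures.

Heat to bring ice to 0 °C and melt it: q₁ = 33.8×2.11×13.3 + 33.8×337.0 = 12339 J
Heat the water can supply cooling to 0 °C: 434.8×4.2×75.8 = 138423 J > q₁, so all ice melts.
Energy balance: 434.8×4.2×(75.8 − T) = 12339 + 33.8×4.2×(T − 0)
1826.16(75.8 − T) = 12339 + 141.96 T
138423 − 12339 = 1968.12 T
T = 126084 / 1968.12 = 64.06 °C

T_f = 64.1 °C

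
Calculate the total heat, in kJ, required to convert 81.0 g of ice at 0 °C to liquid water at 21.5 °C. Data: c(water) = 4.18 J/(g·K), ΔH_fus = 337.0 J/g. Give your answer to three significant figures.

q1 (melt at 0 °C): 81.0 × 337.0 = 27297 J
q2 (heat water 0.0→21.5 °C): 81.0 × 4.18 × 21.5 = 7279 J
Total: 27297 + 7279 = 34576 J = 34.6 kJ

q = 34.6 kJ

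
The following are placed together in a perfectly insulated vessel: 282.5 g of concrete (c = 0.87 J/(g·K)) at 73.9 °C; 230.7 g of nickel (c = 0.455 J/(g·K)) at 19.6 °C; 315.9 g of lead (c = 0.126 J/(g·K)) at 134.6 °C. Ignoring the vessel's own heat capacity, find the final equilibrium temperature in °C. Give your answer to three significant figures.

T_f = 65.5 °C

Σ mᵢcᵢ(T − Tᵢ) = 0  ⇒  T = Σ mᵢcᵢTᵢ / Σ mᵢcᵢ
Σ mᵢcᵢ = 282.5×0.87 + 230.7×0.455 + 315.9×0.126 = 390.5469
Σ mᵢcᵢTᵢ = 245.775×73.9 + 104.9685×19.6 + 39.8034×134.6 = 25578
T = 25578 / 390.5469 = 65.49 °C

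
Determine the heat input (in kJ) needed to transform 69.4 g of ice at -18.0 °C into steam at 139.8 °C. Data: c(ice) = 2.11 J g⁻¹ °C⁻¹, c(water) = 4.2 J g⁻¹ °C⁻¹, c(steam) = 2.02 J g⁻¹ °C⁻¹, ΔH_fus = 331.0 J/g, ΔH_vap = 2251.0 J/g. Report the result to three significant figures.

q = 217 kJ

q1 (heat ice -18.0→0.0 °C): 69.4 × 2.11 × 18.0 = 2636 J
q2 (melt at 0 °C): 69.4 × 331.0 = 22971 J
q3 (heat water 0.0→100.0 °C): 69.4 × 4.2 × 100.0 = 29148 J
q4 (vaporize at 100 °C): 69.4 × 2251.0 = 156219 J
q5 (heat steam 100.0→139.8 °C): 69.4 × 2.02 × 39.8 = 5579 J
Total: 2636 + 22971 + 29148 + 156219 + 5579 = 216553 J = 217 kJ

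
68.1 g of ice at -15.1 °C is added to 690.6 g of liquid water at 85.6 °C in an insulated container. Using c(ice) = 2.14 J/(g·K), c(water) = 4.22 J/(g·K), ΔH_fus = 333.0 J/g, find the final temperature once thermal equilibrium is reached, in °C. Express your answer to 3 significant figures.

Heat to bring ice to 0 °C and melt it: q₁ = 68.1×2.14×15.1 + 68.1×333.0 = 24878 J
Heat the water can supply cooling to 0 °C: 690.6×4.22×85.6 = 249467 J > q₁, so all ice melts.
Energy balance: 690.6×4.22×(85.6 − T) = 24878 + 68.1×4.22×(T − 0)
2914.332(85.6 − T) = 24878 + 287.382 T
249467 − 24878 = 3201.714 T
T = 224589 / 3201.714 = 70.146 °C

T_f = 70.1 °C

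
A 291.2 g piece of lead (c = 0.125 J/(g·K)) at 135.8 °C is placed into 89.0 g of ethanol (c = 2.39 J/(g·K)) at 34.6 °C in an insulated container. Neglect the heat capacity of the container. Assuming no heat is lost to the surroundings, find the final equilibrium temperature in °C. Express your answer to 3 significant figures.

T_f = 49.4 °C

Heat lost by lead = heat gained by ethanol.
(291.2)(0.125)(135.8 − T) = (89.0)(2.39)(T − 34.6)
36.4 (135.8 − T) = 212.71 (T − 34.6)
4943.1 − 36.4 T = 212.71 T − 7359.8
12302.9 = 249.11 T
T = 49.39 °C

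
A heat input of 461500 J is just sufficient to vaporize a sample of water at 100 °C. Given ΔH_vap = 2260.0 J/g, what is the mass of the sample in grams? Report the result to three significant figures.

m = q / ΔH_vap = 461500 J / 2260.0 J/g = 204 g

m = 204 g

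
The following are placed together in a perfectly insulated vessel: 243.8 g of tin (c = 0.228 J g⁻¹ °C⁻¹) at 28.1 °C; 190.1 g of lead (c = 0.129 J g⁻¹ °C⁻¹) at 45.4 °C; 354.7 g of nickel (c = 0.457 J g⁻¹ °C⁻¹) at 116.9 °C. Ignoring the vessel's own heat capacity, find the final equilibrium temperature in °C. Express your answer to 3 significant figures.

T_f = 89.3 °C

Σ mᵢcᵢ(T − Tᵢ) = 0  ⇒  T = Σ mᵢcᵢTᵢ / Σ mᵢcᵢ
Σ mᵢcᵢ = 243.8×0.228 + 190.1×0.129 + 354.7×0.457 = 242.2072
Σ mᵢcᵢTᵢ = 55.5864×28.1 + 24.5229×45.4 + 162.0979×116.9 = 21625
T = 21625 / 242.2072 = 89.28 °C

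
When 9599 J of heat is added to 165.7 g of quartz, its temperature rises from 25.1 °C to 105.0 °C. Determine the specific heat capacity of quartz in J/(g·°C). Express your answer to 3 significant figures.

c = 0.725 J/(g·°C)

c = q / (m ΔT) = 9599 / (165.7 × 79.9)
c = 9599 / 13239.43 = 0.725 J/(g·°C)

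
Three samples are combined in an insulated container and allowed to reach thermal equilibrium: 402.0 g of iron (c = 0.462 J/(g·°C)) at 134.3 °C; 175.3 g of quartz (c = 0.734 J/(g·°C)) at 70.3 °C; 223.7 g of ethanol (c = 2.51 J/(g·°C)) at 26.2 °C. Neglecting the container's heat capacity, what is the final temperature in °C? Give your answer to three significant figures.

Σ mᵢcᵢ(T − Tᵢ) = 0  ⇒  T = Σ mᵢcᵢTᵢ / Σ mᵢcᵢ
Σ mᵢcᵢ = 402.0×0.462 + 175.3×0.734 + 223.7×2.51 = 875.8812
Σ mᵢcᵢTᵢ = 185.724×134.3 + 128.6702×70.3 + 561.487×26.2 = 48699
T = 48699 / 875.8812 = 55.60 °C

T_f = 55.6 °C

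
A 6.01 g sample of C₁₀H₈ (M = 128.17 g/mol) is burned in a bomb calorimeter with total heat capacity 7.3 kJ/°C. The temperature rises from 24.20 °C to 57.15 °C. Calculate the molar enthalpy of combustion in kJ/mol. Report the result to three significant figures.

ΔH = -5130 kJ/mol

ΔT = 57.15 − 24.20 = 32.95 °C
q_cal = C_cal × ΔT = 7.3 × 32.95 = 240.535 kJ
n = 6.01 / 128.17 = 0.04689 mol
q_rxn = −q_cal = -240.535 kJ
ΔH = -240.535 / 0.04689 = -5130 kJ/mol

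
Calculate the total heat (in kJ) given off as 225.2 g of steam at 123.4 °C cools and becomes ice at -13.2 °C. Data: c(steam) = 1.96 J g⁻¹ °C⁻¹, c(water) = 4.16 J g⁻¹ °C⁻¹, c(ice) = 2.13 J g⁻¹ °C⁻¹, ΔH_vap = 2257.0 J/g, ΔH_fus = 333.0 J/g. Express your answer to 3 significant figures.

q = 694 kJ

q1 (cool steam 123.4→100 °C): 225.2 × 1.96 × 23.4 = 10329 J
q2 (condense at 100 °C): 225.2 × 2257.0 = 508276 J
q3 (cool water 100→0 °C): 225.2 × 4.16 × 100.0 = 93683 J
q4 (freeze at 0 °C): 225.2 × 333.0 = 74992 J
q5 (cool ice 0→-13.2 °C): 225.2 × 2.13 × 13.2 = 6332 J
Total: 10329 + 508276 + 93683 + 74992 + 6332 = 693612 J = 694 kJ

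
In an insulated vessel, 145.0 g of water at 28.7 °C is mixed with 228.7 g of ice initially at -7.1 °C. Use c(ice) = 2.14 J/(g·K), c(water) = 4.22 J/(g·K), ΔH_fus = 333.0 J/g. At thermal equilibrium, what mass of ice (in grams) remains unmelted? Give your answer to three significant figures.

m_ice remaining = 186 g

Heat to warm all ice to 0 °C: 228.7×2.14×7.1 = 3474.9 J
Heat released by water cooling to 0 °C: 145.0×4.22×28.7 = 17562 J
17562 J < 3474.9 + 228.7×333.0 = 79632.0 J, so not all ice melts; final T = 0 °C.
Heat left for melting: 17562 − 3474.9 = 14087.1 J
Mass melted = 14087.1 / 333.0 = 42.30 g
Ice remaining = 228.7 − 42.30 = 186.40 g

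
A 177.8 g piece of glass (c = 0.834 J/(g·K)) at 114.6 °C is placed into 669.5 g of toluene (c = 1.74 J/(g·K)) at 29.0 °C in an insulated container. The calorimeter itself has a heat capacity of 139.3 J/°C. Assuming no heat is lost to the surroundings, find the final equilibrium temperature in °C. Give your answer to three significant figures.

Heat lost by glass = heat gained by toluene + calorimeter.
(177.8)(0.834)(114.6 − T) = [(669.5)(1.74) + 139.3](T − 29.0)
148.2852 (114.6 − T) = 1304.23 (T − 29.0)
16993 − 148.2852 T = 1304.23 T − 37823
54816 = 1452.5152 T
T = 37.74 °C

T_f = 37.7 °C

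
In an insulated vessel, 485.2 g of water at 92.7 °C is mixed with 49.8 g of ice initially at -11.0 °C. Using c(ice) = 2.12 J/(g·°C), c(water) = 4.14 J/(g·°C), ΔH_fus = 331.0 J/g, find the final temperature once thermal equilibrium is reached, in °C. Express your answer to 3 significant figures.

Heat to bring ice to 0 °C and melt it: q₁ = 49.8×2.12×11.0 + 49.8×331.0 = 17645 J
Heat the water can supply cooling to 0 °C: 485.2×4.14×92.7 = 186209 J > q₁, so all ice melts.
Energy balance: 485.2×4.14×(92.7 − T) = 17645 + 49.8×4.14×(T − 0)
2008.728(92.7 − T) = 17645 + 206.172 T
186209 − 17645 = 2214.900 T
T = 168564 / 2214.900 = 76.10 °C

T_f = 76.1 °C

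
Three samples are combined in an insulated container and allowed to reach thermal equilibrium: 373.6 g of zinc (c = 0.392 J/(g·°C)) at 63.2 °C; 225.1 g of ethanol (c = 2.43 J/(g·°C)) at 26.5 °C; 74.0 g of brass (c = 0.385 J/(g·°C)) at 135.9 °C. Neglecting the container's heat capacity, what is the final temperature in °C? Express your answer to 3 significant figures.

T_f = 38.3 °C

Σ mᵢcᵢ(T − Tᵢ) = 0  ⇒  T = Σ mᵢcᵢTᵢ / Σ mᵢcᵢ
Σ mᵢcᵢ = 373.6×0.392 + 225.1×2.43 + 74.0×0.385 = 721.9342
Σ mᵢcᵢTᵢ = 146.4512×63.2 + 546.993×26.5 + 28.49×135.9 = 27623
T = 27623 / 721.9342 = 38.26 °C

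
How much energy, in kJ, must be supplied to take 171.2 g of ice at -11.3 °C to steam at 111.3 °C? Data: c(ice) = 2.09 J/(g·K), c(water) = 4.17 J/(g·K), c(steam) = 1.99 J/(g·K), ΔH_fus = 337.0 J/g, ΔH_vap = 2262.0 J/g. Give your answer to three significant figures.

q = 524 kJ

q1 (heat ice -11.3→0.0 °C): 171.2 × 2.09 × 11.3 = 4043 J
q2 (melt at 0 °C): 171.2 × 337.0 = 57694 J
q3 (heat water 0.0→100.0 °C): 171.2 × 4.17 × 100.0 = 71390 J
q4 (vaporize at 100 °C): 171.2 × 2262.0 = 387254 J
q5 (heat steam 100.0→111.3 °C): 171.2 × 1.99 × 11.3 = 3850 J
Total: 4043 + 57694 + 71390 + 387254 + 3850 = 524231 J = 524 kJ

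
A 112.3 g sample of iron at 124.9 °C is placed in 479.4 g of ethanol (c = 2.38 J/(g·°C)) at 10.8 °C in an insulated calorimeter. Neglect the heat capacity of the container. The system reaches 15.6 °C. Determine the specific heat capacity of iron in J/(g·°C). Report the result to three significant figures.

q_gained = (479.4 × 2.38) × (15.6 − 10.8) = 5477 J
q_lost = 112.3 × c × (124.9 − 15.6) = 12274.39 c
Set equal: c = 5477 / 12274.39 = 0.446 J/(g·°C)

c = 0.446 J/(g·°C)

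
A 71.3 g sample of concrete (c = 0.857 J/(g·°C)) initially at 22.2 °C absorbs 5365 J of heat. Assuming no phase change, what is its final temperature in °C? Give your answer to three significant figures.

T_f = 110 °C

ΔT = q / (m c) = 5365 / (71.3 × 0.857) = 87.80 °C
T_f = 22.2 + 87.80 = 110.00 °C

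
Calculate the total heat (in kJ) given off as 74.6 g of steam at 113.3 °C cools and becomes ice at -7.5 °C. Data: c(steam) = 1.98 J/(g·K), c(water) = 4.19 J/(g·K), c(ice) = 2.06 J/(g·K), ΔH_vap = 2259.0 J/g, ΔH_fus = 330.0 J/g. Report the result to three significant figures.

q1 (cool steam 113.3→100 °C): 74.6 × 1.98 × 13.3 = 1965 J
q2 (condense at 100 °C): 74.6 × 2259.0 = 168521 J
q3 (cool water 100→0 °C): 74.6 × 4.19 × 100.0 = 31257 J
q4 (freeze at 0 °C): 74.6 × 330.0 = 24618 J
q5 (cool ice 0→-7.5 °C): 74.6 × 2.06 × 7.5 = 1153 J
Total: 1965 + 168521 + 31257 + 24618 + 1153 = 227514 J = 228 kJ

q = 228 kJ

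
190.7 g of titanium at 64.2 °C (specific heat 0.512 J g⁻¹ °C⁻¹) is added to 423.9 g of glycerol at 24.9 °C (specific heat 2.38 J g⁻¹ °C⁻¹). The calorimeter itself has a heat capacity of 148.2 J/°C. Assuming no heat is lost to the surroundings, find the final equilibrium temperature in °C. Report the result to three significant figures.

T_f = 28.0 °C

Heat lost by titanium = heat gained by glycerol + calorimeter.
(190.7)(0.512)(64.2 − T) = [(423.9)(2.38) + 148.2](T − 24.9)
97.6384 (64.2 − T) = 1157.082 (T − 24.9)
6268.4 − 97.6384 T = 1157.082 T − 28811
35079.4 = 1254.7204 T
T = 27.96 °C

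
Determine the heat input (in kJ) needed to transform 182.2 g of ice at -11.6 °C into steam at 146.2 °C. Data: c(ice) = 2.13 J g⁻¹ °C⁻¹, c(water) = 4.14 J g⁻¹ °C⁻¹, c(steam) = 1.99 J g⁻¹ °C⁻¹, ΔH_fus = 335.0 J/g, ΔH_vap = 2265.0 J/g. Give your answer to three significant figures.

q1 (heat ice -11.6→0.0 °C): 182.2 × 2.13 × 11.6 = 4502 J
q2 (melt at 0 °C): 182.2 × 335.0 = 61037 J
q3 (heat water 0.0→100.0 °C): 182.2 × 4.14 × 100.0 = 75431 J
q4 (vaporize at 100 °C): 182.2 × 2265.0 = 412683 J
q5 (heat steam 100.0→146.2 °C): 182.2 × 1.99 × 46.2 = 16751 J
Total: 4502 + 61037 + 75431 + 412683 + 16751 = 570404 J = 570 kJ

q = 570 kJ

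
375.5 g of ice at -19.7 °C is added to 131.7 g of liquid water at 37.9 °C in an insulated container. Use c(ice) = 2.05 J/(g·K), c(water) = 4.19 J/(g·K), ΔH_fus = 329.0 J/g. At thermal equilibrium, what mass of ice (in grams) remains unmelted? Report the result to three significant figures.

m_ice remaining = 358 g

Heat to warm all ice to 0 °C: 375.5×2.05×19.7 = 15165 J
Heat released by water cooling to 0 °C: 131.7×4.19×37.9 = 20914 J
20914 J < 15165 + 375.5×329.0 = 138704.5 J, so not all ice melts; final T = 0 °C.
Heat left for melting: 20914 − 15165 = 5749 J
Mass melted = 5749 / 329.0 = 17.47 g
Ice remaining = 375.5 − 17.47 = 358.03 g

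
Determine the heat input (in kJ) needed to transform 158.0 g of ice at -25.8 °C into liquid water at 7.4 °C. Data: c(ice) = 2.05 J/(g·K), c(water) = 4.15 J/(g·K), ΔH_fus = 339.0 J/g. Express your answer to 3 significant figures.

q1 (heat ice -25.8→0.0 °C): 158.0 × 2.05 × 25.8 = 8357 J
q2 (melt at 0 °C): 158.0 × 339.0 = 53562 J
q3 (heat water 0.0→7.4 °C): 158.0 × 4.15 × 7.4 = 4852 J
Total: 8357 + 53562 + 4852 = 66771 J = 66.8 kJ

q = 66.8 kJ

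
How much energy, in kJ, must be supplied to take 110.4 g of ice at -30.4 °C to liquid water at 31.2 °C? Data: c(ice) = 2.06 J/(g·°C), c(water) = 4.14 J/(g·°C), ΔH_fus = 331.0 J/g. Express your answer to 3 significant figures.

q1 (heat ice -30.4→0.0 °C): 110.4 × 2.06 × 30.4 = 6914 J
q2 (melt at 0 °C): 110.4 × 331.0 = 36542 J
q3 (heat water 0.0→31.2 °C): 110.4 × 4.14 × 31.2 = 14260 J
Total: 6914 + 36542 + 14260 = 57716 J = 57.7 kJ

q = 57.7 kJ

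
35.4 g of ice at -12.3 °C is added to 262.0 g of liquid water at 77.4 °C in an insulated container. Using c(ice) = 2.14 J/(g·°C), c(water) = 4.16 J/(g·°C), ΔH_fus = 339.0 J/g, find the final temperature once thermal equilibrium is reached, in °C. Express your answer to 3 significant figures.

T_f = 57.7 °C

Heat to bring ice to 0 °C and melt it: q₁ = 35.4×2.14×12.3 + 35.4×339.0 = 12932 J
Heat the water can supply cooling to 0 °C: 262.0×4.16×77.4 = 84359.8 J > q₁, so all ice melts.
Energy balance: 262.0×4.16×(77.4 − T) = 12932 + 35.4×4.16×(T − 0)
1089.92(77.4 − T) = 12932 + 147.264 T
84359.8 − 12932 = 1237.184 T
T = 71427.8 / 1237.184 = 57.73 °C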